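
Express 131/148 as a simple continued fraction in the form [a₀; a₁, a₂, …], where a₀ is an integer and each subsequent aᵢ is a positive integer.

131 = 0·148 + 131, so a_0 = 0
148 = 1·131 + 17, so a_1 = 1
131 = 7·17 + 12, so a_2 = 7
17 = 1·12 + 5, so a_3 = 1
12 = 2·5 + 2, so a_4 = 2
5 = 2·2 + 1, so a_5 = 2
2 = 2·1 + 0, so a_6 = 2

[0; 1, 7, 1, 2, 2, 2]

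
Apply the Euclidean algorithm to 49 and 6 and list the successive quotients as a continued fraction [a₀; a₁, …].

Apply division with remainder until the remainder is 0:
49 = 8·6 + 1, so a_0 = 8
6 = 6·1 + 0, so a_1 = 6

[8; 6]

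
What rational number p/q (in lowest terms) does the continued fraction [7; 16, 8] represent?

a_0 = 7: 7/1
a_1 = 16: 113/16
a_2 = 8: 911/129

911/129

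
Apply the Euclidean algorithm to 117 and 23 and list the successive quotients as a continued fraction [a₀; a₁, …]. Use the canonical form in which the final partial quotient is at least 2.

[5; 11, 2]

117 = 5·23 + 2, so a_0 = 5
23 = 11·2 + 1, so a_1 = 11
2 = 2·1 + 0, so a_2 = 2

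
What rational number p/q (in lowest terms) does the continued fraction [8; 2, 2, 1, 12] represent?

a_0 = 8: 8/1
a_1 = 2: 17/2
a_2 = 2: 42/5
a_3 = 1: 59/7
a_4 = 12: 750/89

750/89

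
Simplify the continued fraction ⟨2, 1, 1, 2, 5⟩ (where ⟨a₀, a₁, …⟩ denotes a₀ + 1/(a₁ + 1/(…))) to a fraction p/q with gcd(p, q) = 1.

Collapse the nested fraction from the inside out:
Start with 5.
2 + 1/(5/1) = 2 + 1/5 = 11/5
1 + 1/(11/5) = 1 + 5/11 = 16/11
1 + 1/(16/11) = 1 + 11/16 = 27/16
2 + 1/(27/16) = 2 + 16/27 = 70/27

70/27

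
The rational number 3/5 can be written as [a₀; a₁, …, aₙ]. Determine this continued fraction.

[0; 1, 1, 2]

3 ÷ 5 → quotient 0, remainder 3
5 ÷ 3 → quotient 1, remainder 2
3 ÷ 2 → quotient 1, remainder 1
2 ÷ 1 → quotient 2, remainder 0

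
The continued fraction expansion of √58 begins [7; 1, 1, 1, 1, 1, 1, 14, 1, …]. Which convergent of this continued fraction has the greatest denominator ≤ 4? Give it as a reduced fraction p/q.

a_0 = 7: 7/1  (≤ bound)
a_1 = 1: 8/1  (≤ bound)
a_2 = 1: 15/2  (≤ bound)
a_3 = 1: 23/3  (≤ bound)
a_4 = 1: 38/5  (> 4, stop)

23/3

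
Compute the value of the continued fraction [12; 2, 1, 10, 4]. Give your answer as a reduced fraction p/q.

1617/131

Start with 4.
10 + 1/(4/1) = 10 + 1/4 = 41/4
1 + 1/(41/4) = 1 + 4/41 = 45/41
2 + 1/(45/41) = 2 + 41/45 = 131/45
12 + 1/(131/45) = 12 + 45/131 = 1617/131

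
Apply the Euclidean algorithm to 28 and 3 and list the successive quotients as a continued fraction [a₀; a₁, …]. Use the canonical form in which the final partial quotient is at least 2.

[9; 3]

Repeatedly divide and take the remainder:
28 = 9·3 + 1, so a_0 = 9
3 = 3·1 + 0, so a_1 = 3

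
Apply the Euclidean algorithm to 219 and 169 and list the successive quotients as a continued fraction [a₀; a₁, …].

Repeatedly divide and take the remainder:
219 = 1·169 + 50, so a_0 = 1
169 = 3·50 + 19, so a_1 = 3
50 = 2·19 + 12, so a_2 = 2
19 = 1·12 + 7, so a_3 = 1
12 = 1·7 + 5, so a_4 = 1
7 = 1·5 + 2, so a_5 = 1
5 = 2·2 + 1, so a_6 = 2
2 = 2·1 + 0, so a_7 = 2

[1; 3, 2, 1, 1, 1, 2, 2]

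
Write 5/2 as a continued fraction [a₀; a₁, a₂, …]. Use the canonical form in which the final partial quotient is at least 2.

5 ÷ 2 → quotient 2, remainder 1
2 ÷ 1 → quotient 2, remainder 0

[2; 2]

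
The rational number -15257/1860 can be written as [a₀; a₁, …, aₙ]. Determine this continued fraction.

[-9; 1, 3, 1, 14, 12, 2]

Repeatedly divide and take the remainder:
⌊-15257/1860⌋ = -9, remainder 1483
⌊1860/1483⌋ = 1, remainder 377
⌊1483/377⌋ = 3, remainder 352
⌊377/352⌋ = 1, remainder 25
⌊352/25⌋ = 14, remainder 2
⌊25/2⌋ = 12, remainder 1
⌊2/1⌋ = 2, remainder 0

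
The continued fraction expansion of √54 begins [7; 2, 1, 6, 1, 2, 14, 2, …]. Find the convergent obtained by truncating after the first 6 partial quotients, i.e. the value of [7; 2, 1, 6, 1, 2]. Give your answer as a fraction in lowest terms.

Build up convergents one term at a time:
a_0 = 7: 7/1
a_1 = 2: 15/2
a_2 = 1: 22/3
a_3 = 6: 147/20
a_4 = 1: 169/23
a_5 = 2: 485/66

485/66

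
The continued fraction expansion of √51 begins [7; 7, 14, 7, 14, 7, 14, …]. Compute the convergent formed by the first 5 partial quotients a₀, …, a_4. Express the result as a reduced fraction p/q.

70693/9899

Start with 14.
7 + 1/(14/1) = 7 + 1/14 = 99/14
14 + 1/(99/14) = 14 + 14/99 = 1400/99
7 + 1/(1400/99) = 7 + 99/1400 = 9899/1400
7 + 1/(9899/1400) = 7 + 1400/9899 = 70693/9899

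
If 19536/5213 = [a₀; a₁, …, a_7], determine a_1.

19536 ÷ 5213 → quotient 3, remainder 3897
5213 ÷ 3897 → quotient 1, remainder 1316

1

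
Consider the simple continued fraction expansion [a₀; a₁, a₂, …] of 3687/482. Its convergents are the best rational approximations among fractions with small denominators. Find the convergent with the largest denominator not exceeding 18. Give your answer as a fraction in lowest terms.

130/17

a_0 = 7: 7/1  (≤ bound)
a_1 = 1: 8/1  (≤ bound)
a_2 = 1: 15/2  (≤ bound)
a_3 = 1: 23/3  (≤ bound)
a_4 = 5: 130/17  (≤ bound)
a_5 = 1: 153/20  (> 18, stop)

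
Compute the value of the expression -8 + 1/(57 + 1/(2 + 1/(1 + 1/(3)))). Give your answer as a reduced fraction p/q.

Start with 3.
1 + 1/(3/1) = 1 + 1/3 = 4/3
2 + 1/(4/3) = 2 + 3/4 = 11/4
57 + 1/(11/4) = 57 + 4/11 = 631/11
-8 + 1/(631/11) = -8 + 11/631 = -5037/631

-5037/631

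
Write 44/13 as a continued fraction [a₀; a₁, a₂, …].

[3; 2, 1, 1, 2]

44 = 3·13 + 5, so a_0 = 3
13 = 2·5 + 3, so a_1 = 2
5 = 1·3 + 2, so a_2 = 1
3 = 1·2 + 1, so a_3 = 1
2 = 2·1 + 0, so a_4 = 2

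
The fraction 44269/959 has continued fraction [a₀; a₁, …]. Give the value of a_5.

9

44269 = 46·959 + 155, so a_0 = 46
959 = 6·155 + 29, so a_1 = 6
155 = 5·29 + 10, so a_2 = 5
29 = 2·10 + 9, so a_3 = 2
10 = 1·9 + 1, so a_4 = 1
9 = 9·1 + 0, so a_5 = 9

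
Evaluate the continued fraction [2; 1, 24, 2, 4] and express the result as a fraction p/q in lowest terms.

678/229

Compute successive convergents:
a_0 = 2: 2/1
a_1 = 1: 3/1
a_2 = 24: 74/25
a_3 = 2: 151/51
a_4 = 4: 678/229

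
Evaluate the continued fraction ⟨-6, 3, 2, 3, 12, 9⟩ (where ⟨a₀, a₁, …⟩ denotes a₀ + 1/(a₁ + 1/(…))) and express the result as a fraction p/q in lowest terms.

a_0 = -6: -6/1
a_1 = 3: -17/3
a_2 = 2: -40/7
a_3 = 3: -137/24
a_4 = 12: -1684/295
a_5 = 9: -15293/2679

-15293/2679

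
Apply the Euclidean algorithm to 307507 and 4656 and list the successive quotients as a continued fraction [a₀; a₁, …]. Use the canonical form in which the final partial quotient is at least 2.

307507 ÷ 4656 → quotient 66, remainder 211
4656 ÷ 211 → quotient 22, remainder 14
211 ÷ 14 → quotient 15, remainder 1
14 ÷ 1 → quotient 14, remainder 0

[66; 22, 15, 14]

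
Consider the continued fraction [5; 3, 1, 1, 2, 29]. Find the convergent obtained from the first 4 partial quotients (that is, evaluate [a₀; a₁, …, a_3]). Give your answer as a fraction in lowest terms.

37/7

Start with 1.
1 + 1/(1/1) = 1 + 1/1 = 2/1
3 + 1/(2/1) = 3 + 1/2 = 7/2
5 + 1/(7/2) = 5 + 2/7 = 37/7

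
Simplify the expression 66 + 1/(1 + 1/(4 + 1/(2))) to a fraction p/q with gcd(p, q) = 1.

735/11

Start with 2.
4 + 1/(2/1) = 4 + 1/2 = 9/2
1 + 1/(9/2) = 1 + 2/9 = 11/9
66 + 1/(11/9) = 66 + 9/11 = 735/11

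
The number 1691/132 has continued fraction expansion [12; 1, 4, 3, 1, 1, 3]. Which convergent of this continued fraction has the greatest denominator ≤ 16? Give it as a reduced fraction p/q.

a_0 = 12: 12/1  (≤ bound)
a_1 = 1: 13/1  (≤ bound)
a_2 = 4: 64/5  (≤ bound)
a_3 = 3: 205/16  (≤ bound)
a_4 = 1: 269/21  (> 16, stop)

205/16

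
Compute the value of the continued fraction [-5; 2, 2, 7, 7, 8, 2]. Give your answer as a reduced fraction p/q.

a_0 = -5: -5/1
a_1 = 2: -9/2
a_2 = 2: -23/5
a_3 = 7: -170/37
a_4 = 7: -1213/264
a_5 = 8: -9874/2149
a_6 = 2: -20961/4562

-20961/4562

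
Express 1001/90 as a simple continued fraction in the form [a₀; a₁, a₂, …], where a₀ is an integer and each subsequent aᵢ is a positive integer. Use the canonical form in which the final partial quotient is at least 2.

[11; 8, 5, 2]

Repeatedly divide and take the remainder:
⌊1001/90⌋ = 11, remainder 11
⌊90/11⌋ = 8, remainder 2
⌊11/2⌋ = 5, remainder 1
⌊2/1⌋ = 2, remainder 0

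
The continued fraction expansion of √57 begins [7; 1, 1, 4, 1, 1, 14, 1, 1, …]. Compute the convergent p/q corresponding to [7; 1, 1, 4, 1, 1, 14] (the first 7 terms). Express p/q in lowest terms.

2197/291

Build up convergents one term at a time:
a_0 = 7: 7/1
a_1 = 1: 8/1
a_2 = 1: 15/2
a_3 = 4: 68/9
a_4 = 1: 83/11
a_5 = 1: 151/20
a_6 = 14: 2197/291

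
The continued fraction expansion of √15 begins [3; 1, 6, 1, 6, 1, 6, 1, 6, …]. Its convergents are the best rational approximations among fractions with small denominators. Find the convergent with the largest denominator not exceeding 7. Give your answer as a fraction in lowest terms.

List convergents until the denominator exceeds the bound:
a_0 = 3: 3/1  (≤ bound)
a_1 = 1: 4/1  (≤ bound)
a_2 = 6: 27/7  (≤ bound)
a_3 = 1: 31/8  (> 7, stop)

27/7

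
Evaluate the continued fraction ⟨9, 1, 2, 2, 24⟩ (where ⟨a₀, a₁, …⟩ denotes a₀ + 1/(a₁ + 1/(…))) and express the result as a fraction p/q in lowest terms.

1661/171

Use the convergent recurrence hₖ = aₖ·hₖ₋₁ + hₖ₋₂ (and likewise for the denominators kₖ):
a_0 = 9: 9/1
a_1 = 1: 10/1
a_2 = 2: 29/3
a_3 = 2: 68/7
a_4 = 24: 1661/171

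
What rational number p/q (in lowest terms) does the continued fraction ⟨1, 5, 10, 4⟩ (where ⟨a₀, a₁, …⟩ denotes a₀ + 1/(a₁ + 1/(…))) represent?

Starting at the tail and folding back:
Start with 4.
10 + 1/(4/1) = 10 + 1/4 = 41/4
5 + 1/(41/4) = 5 + 4/41 = 209/41
1 + 1/(209/41) = 1 + 41/209 = 250/209

250/209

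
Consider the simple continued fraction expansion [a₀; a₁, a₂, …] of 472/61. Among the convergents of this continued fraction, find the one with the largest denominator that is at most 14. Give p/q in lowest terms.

31/4

List convergents until the denominator exceeds the bound:
a_0 = 7: 7/1  (≤ bound)
a_1 = 1: 8/1  (≤ bound)
a_2 = 2: 23/3  (≤ bound)
a_3 = 1: 31/4  (≤ bound)
a_4 = 4: 147/19  (> 14, stop)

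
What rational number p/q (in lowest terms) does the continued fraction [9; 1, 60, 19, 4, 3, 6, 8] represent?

a_0 = 9: 9/1
a_1 = 1: 10/1
a_2 = 60: 609/61
a_3 = 19: 11581/1160
a_4 = 4: 46933/4701
a_5 = 3: 152380/15263
a_6 = 6: 961213/96279
a_7 = 8: 7842084/785495

7842084/785495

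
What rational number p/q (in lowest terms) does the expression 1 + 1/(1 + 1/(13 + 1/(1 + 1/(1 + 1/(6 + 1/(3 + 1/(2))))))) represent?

2667/1381

Start with 2.
3 + 1/(2/1) = 3 + 1/2 = 7/2
6 + 1/(7/2) = 6 + 2/7 = 44/7
1 + 1/(44/7) = 1 + 7/44 = 51/44
1 + 1/(51/44) = 1 + 44/51 = 95/51
13 + 1/(95/51) = 13 + 51/95 = 1286/95
1 + 1/(1286/95) = 1 + 95/1286 = 1381/1286
1 + 1/(1381/1286) = 1 + 1286/1381 = 2667/1381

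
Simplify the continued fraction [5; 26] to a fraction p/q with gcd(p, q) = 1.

Start with 26.
5 + 1/(26/1) = 5 + 1/26 = 131/26

131/26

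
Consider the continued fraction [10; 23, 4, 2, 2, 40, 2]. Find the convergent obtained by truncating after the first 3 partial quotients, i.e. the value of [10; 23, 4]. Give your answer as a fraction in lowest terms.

934/93

Use the convergent recurrence hₖ = aₖ·hₖ₋₁ + hₖ₋₂ (and likewise for the denominators kₖ):
a_0 = 10: 10/1
a_1 = 23: 231/23
a_2 = 4: 934/93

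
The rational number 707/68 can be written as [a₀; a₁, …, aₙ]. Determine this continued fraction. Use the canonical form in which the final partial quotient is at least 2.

[10; 2, 1, 1, 13]

⌊707/68⌋ = 10, remainder 27
⌊68/27⌋ = 2, remainder 14
⌊27/14⌋ = 1, remainder 13
⌊14/13⌋ = 1, remainder 1
⌊13/1⌋ = 13, remainder 0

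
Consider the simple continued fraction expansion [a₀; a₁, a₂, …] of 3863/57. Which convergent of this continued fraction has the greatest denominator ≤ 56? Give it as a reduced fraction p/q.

a_0 = 67: 67/1  (≤ bound)
a_1 = 1: 68/1  (≤ bound)
a_2 = 3: 271/4  (≤ bound)
a_3 = 2: 610/9  (≤ bound)
a_4 = 1: 881/13  (≤ bound)
a_5 = 1: 1491/22  (≤ bound)
a_6 = 2: 3863/57  (> 56, stop)

1491/22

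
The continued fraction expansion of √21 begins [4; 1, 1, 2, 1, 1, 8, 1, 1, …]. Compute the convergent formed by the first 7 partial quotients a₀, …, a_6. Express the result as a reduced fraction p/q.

472/103

Starting at the tail and folding back:
Start with 8.
1 + 1/(8/1) = 1 + 1/8 = 9/8
1 + 1/(9/8) = 1 + 8/9 = 17/9
2 + 1/(17/9) = 2 + 9/17 = 43/17
1 + 1/(43/17) = 1 + 17/43 = 60/43
1 + 1/(60/43) = 1 + 43/60 = 103/60
4 + 1/(103/60) = 4 + 60/103 = 472/103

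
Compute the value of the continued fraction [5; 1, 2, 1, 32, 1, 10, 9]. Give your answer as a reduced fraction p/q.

a_0 = 5: 5/1
a_1 = 1: 6/1
a_2 = 2: 17/3
a_3 = 1: 23/4
a_4 = 32: 753/131
a_5 = 1: 776/135
a_6 = 10: 8513/1481
a_7 = 9: 77393/13464

77393/13464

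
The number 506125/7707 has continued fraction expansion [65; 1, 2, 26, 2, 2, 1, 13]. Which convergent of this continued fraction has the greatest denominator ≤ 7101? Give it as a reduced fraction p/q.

a_0 = 65: 65/1  (≤ bound)
a_1 = 1: 66/1  (≤ bound)
a_2 = 2: 197/3  (≤ bound)
a_3 = 26: 5188/79  (≤ bound)
a_4 = 2: 10573/161  (≤ bound)
a_5 = 2: 26334/401  (≤ bound)
a_6 = 1: 36907/562  (≤ bound)
a_7 = 13: 506125/7707  (> 7101, stop)

36907/562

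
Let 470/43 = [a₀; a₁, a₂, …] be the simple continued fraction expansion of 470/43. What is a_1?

1

470 ÷ 43 → quotient 10, remainder 40
43 ÷ 40 → quotient 1, remainder 3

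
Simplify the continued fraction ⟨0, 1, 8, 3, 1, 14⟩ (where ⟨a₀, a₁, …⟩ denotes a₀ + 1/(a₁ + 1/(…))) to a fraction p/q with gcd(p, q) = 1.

Compute successive convergents:
a_0 = 0: 0/1
a_1 = 1: 1/1
a_2 = 8: 8/9
a_3 = 3: 25/28
a_4 = 1: 33/37
a_5 = 14: 487/546

487/546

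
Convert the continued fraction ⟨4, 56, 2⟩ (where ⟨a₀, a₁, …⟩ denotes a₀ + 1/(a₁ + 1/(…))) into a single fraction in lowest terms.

Starting at the tail and folding back:
Start with 2.
56 + 1/(2/1) = 56 + 1/2 = 113/2
4 + 1/(113/2) = 4 + 2/113 = 454/113

454/113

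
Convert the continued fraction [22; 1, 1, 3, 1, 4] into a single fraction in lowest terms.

970/43

a_0 = 22: 22/1
a_1 = 1: 23/1
a_2 = 1: 45/2
a_3 = 3: 158/7
a_4 = 1: 203/9
a_5 = 4: 970/43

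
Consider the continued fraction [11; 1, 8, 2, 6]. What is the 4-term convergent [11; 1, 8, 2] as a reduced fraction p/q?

226/19

Compute successive convergents:
a_0 = 11: 11/1
a_1 = 1: 12/1
a_2 = 8: 107/9
a_3 = 2: 226/19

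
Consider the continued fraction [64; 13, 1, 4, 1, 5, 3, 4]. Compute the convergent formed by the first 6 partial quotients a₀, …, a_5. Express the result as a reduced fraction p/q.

a_0 = 64: 64/1
a_1 = 13: 833/13
a_2 = 1: 897/14
a_3 = 4: 4421/69
a_4 = 1: 5318/83
a_5 = 5: 31011/484

31011/484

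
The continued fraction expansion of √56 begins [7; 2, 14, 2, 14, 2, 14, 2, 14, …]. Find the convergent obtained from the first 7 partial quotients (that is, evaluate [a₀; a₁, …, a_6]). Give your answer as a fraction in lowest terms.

194873/26041

Use the convergent recurrence hₖ = aₖ·hₖ₋₁ + hₖ₋₂ (and likewise for the denominators kₖ):
a_0 = 7: 7/1
a_1 = 2: 15/2
a_2 = 14: 217/29
a_3 = 2: 449/60
a_4 = 14: 6503/869
a_5 = 2: 13455/1798
a_6 = 14: 194873/26041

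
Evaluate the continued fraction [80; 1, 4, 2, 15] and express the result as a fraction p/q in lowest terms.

13739/170

Start with 15.
2 + 1/(15/1) = 2 + 1/15 = 31/15
4 + 1/(31/15) = 4 + 15/31 = 139/31
1 + 1/(139/31) = 1 + 31/139 = 170/139
80 + 1/(170/139) = 80 + 139/170 = 13739/170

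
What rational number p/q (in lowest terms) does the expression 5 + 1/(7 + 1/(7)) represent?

Start with 7.
7 + 1/(7/1) = 7 + 1/7 = 50/7
5 + 1/(50/7) = 5 + 7/50 = 257/50

257/50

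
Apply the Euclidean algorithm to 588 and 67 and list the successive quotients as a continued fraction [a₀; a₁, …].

588 ÷ 67 → quotient 8, remainder 52
67 ÷ 52 → quotient 1, remainder 15
52 ÷ 15 → quotient 3, remainder 7
15 ÷ 7 → quotient 2, remainder 1
7 ÷ 1 → quotient 7, remainder 0

[8; 1, 3, 2, 7]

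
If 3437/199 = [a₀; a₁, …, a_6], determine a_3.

2

3437 = 17·199 + 54, so a_0 = 17
199 = 3·54 + 37, so a_1 = 3
54 = 1·37 + 17, so a_2 = 1
37 = 2·17 + 3, so a_3 = 2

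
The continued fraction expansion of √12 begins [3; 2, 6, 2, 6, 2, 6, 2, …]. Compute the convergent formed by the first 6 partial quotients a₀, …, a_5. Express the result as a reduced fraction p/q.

Start with 2.
6 + 1/(2/1) = 6 + 1/2 = 13/2
2 + 1/(13/2) = 2 + 2/13 = 28/13
6 + 1/(28/13) = 6 + 13/28 = 181/28
2 + 1/(181/28) = 2 + 28/181 = 390/181
3 + 1/(390/181) = 3 + 181/390 = 1351/390

1351/390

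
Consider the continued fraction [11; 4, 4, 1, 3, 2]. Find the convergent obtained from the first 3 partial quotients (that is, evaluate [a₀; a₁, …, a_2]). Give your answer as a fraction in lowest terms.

Use the convergent recurrence hₖ = aₖ·hₖ₋₁ + hₖ₋₂ (and likewise for the denominators kₖ):
a_0 = 11: 11/1
a_1 = 4: 45/4
a_2 = 4: 191/17

191/17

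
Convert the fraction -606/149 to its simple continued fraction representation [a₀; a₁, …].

[-5; 1, 13, 1, 9]

Repeatedly divide and take the remainder:
-606 ÷ 149 → quotient -5, remainder 139
149 ÷ 139 → quotient 1, remainder 10
139 ÷ 10 → quotient 13, remainder 9
10 ÷ 9 → quotient 1, remainder 1
9 ÷ 1 → quotient 9, remainder 0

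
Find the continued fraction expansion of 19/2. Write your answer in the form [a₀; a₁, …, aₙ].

19 = 9·2 + 1, so a_0 = 9
2 = 2·1 + 0, so a_1 = 2

[9; 2]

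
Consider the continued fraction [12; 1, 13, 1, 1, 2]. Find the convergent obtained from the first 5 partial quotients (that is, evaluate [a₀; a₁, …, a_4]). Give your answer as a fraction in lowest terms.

375/29

Start with 1.
1 + 1/(1/1) = 1 + 1/1 = 2/1
13 + 1/(2/1) = 13 + 1/2 = 27/2
1 + 1/(27/2) = 1 + 2/27 = 29/27
12 + 1/(29/27) = 12 + 27/29 = 375/29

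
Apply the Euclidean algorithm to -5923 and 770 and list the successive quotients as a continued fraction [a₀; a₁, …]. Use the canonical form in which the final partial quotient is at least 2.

[-8; 3, 4, 59]

Run the Euclidean algorithm, recording each quotient:
-5923 ÷ 770 → quotient -8, remainder 237
770 ÷ 237 → quotient 3, remainder 59
237 ÷ 59 → quotient 4, remainder 1
59 ÷ 1 → quotient 59, remainder 0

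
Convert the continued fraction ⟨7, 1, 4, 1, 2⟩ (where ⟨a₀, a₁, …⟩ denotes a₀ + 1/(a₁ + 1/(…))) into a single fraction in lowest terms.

Start with 2.
1 + 1/(2/1) = 1 + 1/2 = 3/2
4 + 1/(3/2) = 4 + 2/3 = 14/3
1 + 1/(14/3) = 1 + 3/14 = 17/14
7 + 1/(17/14) = 7 + 14/17 = 133/17

133/17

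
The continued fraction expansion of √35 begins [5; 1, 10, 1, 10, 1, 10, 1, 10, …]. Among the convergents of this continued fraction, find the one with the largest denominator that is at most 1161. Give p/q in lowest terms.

a_0 = 5: 5/1  (≤ bound)
a_1 = 1: 6/1  (≤ bound)
a_2 = 10: 65/11  (≤ bound)
a_3 = 1: 71/12  (≤ bound)
a_4 = 10: 775/131  (≤ bound)
a_5 = 1: 846/143  (≤ bound)
a_6 = 10: 9235/1561  (> 1161, stop)

846/143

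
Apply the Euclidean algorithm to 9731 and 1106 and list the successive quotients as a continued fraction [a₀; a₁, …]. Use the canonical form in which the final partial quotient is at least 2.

9731 = 8·1106 + 883, so a_0 = 8
1106 = 1·883 + 223, so a_1 = 1
883 = 3·223 + 214, so a_2 = 3
223 = 1·214 + 9, so a_3 = 1
214 = 23·9 + 7, so a_4 = 23
9 = 1·7 + 2, so a_5 = 1
7 = 3·2 + 1, so a_6 = 3
2 = 2·1 + 0, so a_7 = 2

[8; 1, 3, 1, 23, 1, 3, 2]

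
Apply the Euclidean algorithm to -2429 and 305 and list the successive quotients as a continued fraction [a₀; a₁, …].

Repeatedly divide and take the remainder:
-2429 ÷ 305 → quotient -8, remainder 11
305 ÷ 11 → quotient 27, remainder 8
11 ÷ 8 → quotient 1, remainder 3
8 ÷ 3 → quotient 2, remainder 2
3 ÷ 2 → quotient 1, remainder 1
2 ÷ 1 → quotient 2, remainder 0

[-8; 27, 1, 2, 1, 2]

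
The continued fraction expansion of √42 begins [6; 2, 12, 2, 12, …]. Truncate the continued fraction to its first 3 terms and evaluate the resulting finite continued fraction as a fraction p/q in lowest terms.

162/25

a_0 = 6: 6/1
a_1 = 2: 13/2
a_2 = 12: 162/25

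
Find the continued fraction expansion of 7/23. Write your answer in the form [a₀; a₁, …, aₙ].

[0; 3, 3, 2]

Apply division with remainder until the remainder is 0:
7 ÷ 23 → quotient 0, remainder 7
23 ÷ 7 → quotient 3, remainder 2
7 ÷ 2 → quotient 3, remainder 1
2 ÷ 1 → quotient 2, remainder 0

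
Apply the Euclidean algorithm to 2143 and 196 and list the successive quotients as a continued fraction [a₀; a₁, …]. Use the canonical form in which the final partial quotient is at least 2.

[10; 1, 14, 13]

⌊2143/196⌋ = 10, remainder 183
⌊196/183⌋ = 1, remainder 13
⌊183/13⌋ = 14, remainder 1
⌊13/1⌋ = 13, remainder 0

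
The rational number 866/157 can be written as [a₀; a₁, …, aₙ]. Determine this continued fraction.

[5; 1, 1, 15, 5]

866 = 5·157 + 81, so a_0 = 5
157 = 1·81 + 76, so a_1 = 1
81 = 1·76 + 5, so a_2 = 1
76 = 15·5 + 1, so a_3 = 15
5 = 5·1 + 0, so a_4 = 5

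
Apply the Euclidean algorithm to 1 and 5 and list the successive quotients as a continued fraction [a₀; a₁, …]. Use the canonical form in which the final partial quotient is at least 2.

1 ÷ 5 → quotient 0, remainder 1
5 ÷ 1 → quotient 5, remainder 0

[0; 5]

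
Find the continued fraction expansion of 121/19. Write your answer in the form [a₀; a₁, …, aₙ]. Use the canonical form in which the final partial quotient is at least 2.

121 = 6·19 + 7, so a_0 = 6
19 = 2·7 + 5, so a_1 = 2
7 = 1·5 + 2, so a_2 = 1
5 = 2·2 + 1, so a_3 = 2
2 = 2·1 + 0, so a_4 = 2

[6; 2, 1, 2, 2]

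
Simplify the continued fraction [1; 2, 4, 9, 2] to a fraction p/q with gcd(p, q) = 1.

253/175

Start with 2.
9 + 1/(2/1) = 9 + 1/2 = 19/2
4 + 1/(19/2) = 4 + 2/19 = 78/19
2 + 1/(78/19) = 2 + 19/78 = 175/78
1 + 1/(175/78) = 1 + 78/175 = 253/175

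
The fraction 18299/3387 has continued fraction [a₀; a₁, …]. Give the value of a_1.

Apply division with remainder until the remainder is 0:
⌊18299/3387⌋ = 5, remainder 1364
⌊3387/1364⌋ = 2, remainder 659

2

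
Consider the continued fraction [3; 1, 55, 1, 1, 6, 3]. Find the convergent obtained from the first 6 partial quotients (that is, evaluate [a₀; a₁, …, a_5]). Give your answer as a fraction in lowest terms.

2927/735

a_0 = 3: 3/1
a_1 = 1: 4/1
a_2 = 55: 223/56
a_3 = 1: 227/57
a_4 = 1: 450/113
a_5 = 6: 2927/735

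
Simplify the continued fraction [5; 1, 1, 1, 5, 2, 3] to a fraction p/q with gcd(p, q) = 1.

723/128

Use the convergent recurrence hₖ = aₖ·hₖ₋₁ + hₖ₋₂ (and likewise for the denominators kₖ):
a_0 = 5: 5/1
a_1 = 1: 6/1
a_2 = 1: 11/2
a_3 = 1: 17/3
a_4 = 5: 96/17
a_5 = 2: 209/37
a_6 = 3: 723/128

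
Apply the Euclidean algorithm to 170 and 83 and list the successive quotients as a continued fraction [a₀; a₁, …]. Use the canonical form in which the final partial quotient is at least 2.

Apply division with remainder until the remainder is 0:
170 ÷ 83 → quotient 2, remainder 4
83 ÷ 4 → quotient 20, remainder 3
4 ÷ 3 → quotient 1, remainder 1
3 ÷ 1 → quotient 3, remainder 0

[2; 20, 1, 3]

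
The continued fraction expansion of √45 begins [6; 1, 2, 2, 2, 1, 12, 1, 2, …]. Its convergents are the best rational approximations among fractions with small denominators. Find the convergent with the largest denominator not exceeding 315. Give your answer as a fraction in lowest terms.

2046/305

List convergents until the denominator exceeds the bound:
a_0 = 6: 6/1  (≤ bound)
a_1 = 1: 7/1  (≤ bound)
a_2 = 2: 20/3  (≤ bound)
a_3 = 2: 47/7  (≤ bound)
a_4 = 2: 114/17  (≤ bound)
a_5 = 1: 161/24  (≤ bound)
a_6 = 12: 2046/305  (≤ bound)
a_7 = 1: 2207/329  (> 315, stop)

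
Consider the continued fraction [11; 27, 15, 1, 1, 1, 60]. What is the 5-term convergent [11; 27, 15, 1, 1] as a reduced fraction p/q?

Work from the innermost term outward:
Start with 1.
1 + 1/(1/1) = 1 + 1/1 = 2/1
15 + 1/(2/1) = 15 + 1/2 = 31/2
27 + 1/(31/2) = 27 + 2/31 = 839/31
11 + 1/(839/31) = 11 + 31/839 = 9260/839

9260/839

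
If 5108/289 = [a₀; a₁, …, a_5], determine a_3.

Repeatedly divide and take the remainder:
⌊5108/289⌋ = 17, remainder 195
⌊289/195⌋ = 1, remainder 94
⌊195/94⌋ = 2, remainder 7
⌊94/7⌋ = 13, remainder 3

13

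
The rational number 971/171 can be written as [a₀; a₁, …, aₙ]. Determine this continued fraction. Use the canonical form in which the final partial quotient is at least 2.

[5; 1, 2, 9, 6]

⌊971/171⌋ = 5, remainder 116
⌊171/116⌋ = 1, remainder 55
⌊116/55⌋ = 2, remainder 6
⌊55/6⌋ = 9, remainder 1
⌊6/1⌋ = 6, remainder 0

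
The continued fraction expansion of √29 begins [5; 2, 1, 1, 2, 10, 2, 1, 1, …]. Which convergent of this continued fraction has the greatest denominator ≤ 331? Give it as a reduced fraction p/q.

a_0 = 5: 5/1  (≤ bound)
a_1 = 2: 11/2  (≤ bound)
a_2 = 1: 16/3  (≤ bound)
a_3 = 1: 27/5  (≤ bound)
a_4 = 2: 70/13  (≤ bound)
a_5 = 10: 727/135  (≤ bound)
a_6 = 2: 1524/283  (≤ bound)
a_7 = 1: 2251/418  (> 331, stop)

1524/283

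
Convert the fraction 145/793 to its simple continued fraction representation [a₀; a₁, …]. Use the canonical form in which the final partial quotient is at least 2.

145 ÷ 793 → quotient 0, remainder 145
793 ÷ 145 → quotient 5, remainder 68
145 ÷ 68 → quotient 2, remainder 9
68 ÷ 9 → quotient 7, remainder 5
9 ÷ 5 → quotient 1, remainder 4
5 ÷ 4 → quotient 1, remainder 1
4 ÷ 1 → quotient 4, remainder 0

[0; 5, 2, 7, 1, 1, 4]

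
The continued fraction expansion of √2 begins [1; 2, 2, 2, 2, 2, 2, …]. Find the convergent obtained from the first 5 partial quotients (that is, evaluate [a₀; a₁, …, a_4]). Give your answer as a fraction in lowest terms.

41/29

a_0 = 1: 1/1
a_1 = 2: 3/2
a_2 = 2: 7/5
a_3 = 2: 17/12
a_4 = 2: 41/29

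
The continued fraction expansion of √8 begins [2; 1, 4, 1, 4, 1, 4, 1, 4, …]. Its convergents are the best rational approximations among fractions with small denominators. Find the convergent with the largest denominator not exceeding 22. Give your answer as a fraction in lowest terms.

17/6

List convergents until the denominator exceeds the bound:
a_0 = 2: 2/1  (≤ bound)
a_1 = 1: 3/1  (≤ bound)
a_2 = 4: 14/5  (≤ bound)
a_3 = 1: 17/6  (≤ bound)
a_4 = 4: 82/29  (> 22, stop)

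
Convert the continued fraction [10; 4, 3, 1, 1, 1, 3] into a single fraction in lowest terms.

Start with 3.
1 + 1/(3/1) = 1 + 1/3 = 4/3
1 + 1/(4/3) = 1 + 3/4 = 7/4
1 + 1/(7/4) = 1 + 4/7 = 11/7
3 + 1/(11/7) = 3 + 7/11 = 40/11
4 + 1/(40/11) = 4 + 11/40 = 171/40
10 + 1/(171/40) = 10 + 40/171 = 1750/171

1750/171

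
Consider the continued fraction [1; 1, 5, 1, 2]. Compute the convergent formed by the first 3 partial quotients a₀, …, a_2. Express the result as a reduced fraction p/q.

11/6

a_0 = 1: 1/1
a_1 = 1: 2/1
a_2 = 5: 11/6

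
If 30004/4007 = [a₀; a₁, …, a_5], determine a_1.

Apply division with remainder until the remainder is 0:
30004 ÷ 4007 → quotient 7, remainder 1955
4007 ÷ 1955 → quotient 2, remainder 97

2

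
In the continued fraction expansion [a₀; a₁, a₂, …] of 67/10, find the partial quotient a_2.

Repeatedly divide and take the remainder:
⌊67/10⌋ = 6, remainder 7
⌊10/7⌋ = 1, remainder 3
⌊7/3⌋ = 2, remainder 1

2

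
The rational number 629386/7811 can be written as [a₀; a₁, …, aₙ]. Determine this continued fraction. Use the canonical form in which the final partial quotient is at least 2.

⌊629386/7811⌋ = 80, remainder 4506
⌊7811/4506⌋ = 1, remainder 3305
⌊4506/3305⌋ = 1, remainder 1201
⌊3305/1201⌋ = 2, remainder 903
⌊1201/903⌋ = 1, remainder 298
⌊903/298⌋ = 3, remainder 9
⌊298/9⌋ = 33, remainder 1
⌊9/1⌋ = 9, remainder 0

[80; 1, 1, 2, 1, 3, 33, 9]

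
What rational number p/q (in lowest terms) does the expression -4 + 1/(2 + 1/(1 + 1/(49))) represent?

Start with 49.
1 + 1/(49/1) = 1 + 1/49 = 50/49
2 + 1/(50/49) = 2 + 49/50 = 149/50
-4 + 1/(149/50) = -4 + 50/149 = -546/149

-546/149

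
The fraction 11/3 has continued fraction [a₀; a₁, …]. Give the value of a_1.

Apply division with remainder until the remainder is 0:
⌊11/3⌋ = 3, remainder 2
⌊3/2⌋ = 1, remainder 1

1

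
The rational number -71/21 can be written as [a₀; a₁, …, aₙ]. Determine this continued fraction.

[-4; 1, 1, 1, 1, 1, 2]

⌊-71/21⌋ = -4, remainder 13
⌊21/13⌋ = 1, remainder 8
⌊13/8⌋ = 1, remainder 5
⌊8/5⌋ = 1, remainder 3
⌊5/3⌋ = 1, remainder 2
⌊3/2⌋ = 1, remainder 1
⌊2/1⌋ = 2, remainder 0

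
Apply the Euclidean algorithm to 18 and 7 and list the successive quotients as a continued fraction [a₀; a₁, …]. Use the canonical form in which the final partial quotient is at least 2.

[2; 1, 1, 3]

18 = 2·7 + 4, so a_0 = 2
7 = 1·4 + 3, so a_1 = 1
4 = 1·3 + 1, so a_2 = 1
3 = 3·1 + 0, so a_3 = 3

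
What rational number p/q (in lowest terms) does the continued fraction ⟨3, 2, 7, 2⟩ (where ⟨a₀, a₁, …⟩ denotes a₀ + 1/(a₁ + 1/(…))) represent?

111/32

Build up convergents one term at a time:
a_0 = 3: 3/1
a_1 = 2: 7/2
a_2 = 7: 52/15
a_3 = 2: 111/32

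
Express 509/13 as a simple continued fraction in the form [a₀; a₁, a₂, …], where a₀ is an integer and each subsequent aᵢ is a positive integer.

Apply division with remainder until the remainder is 0:
509 = 39·13 + 2, so a_0 = 39
13 = 6·2 + 1, so a_1 = 6
2 = 2·1 + 0, so a_2 = 2

[39; 6, 2]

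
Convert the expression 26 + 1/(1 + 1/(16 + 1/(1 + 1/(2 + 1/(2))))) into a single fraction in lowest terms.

Build up convergents one term at a time:
a_0 = 26: 26/1
a_1 = 1: 27/1
a_2 = 16: 458/17
a_3 = 1: 485/18
a_4 = 2: 1428/53
a_5 = 2: 3341/124

3341/124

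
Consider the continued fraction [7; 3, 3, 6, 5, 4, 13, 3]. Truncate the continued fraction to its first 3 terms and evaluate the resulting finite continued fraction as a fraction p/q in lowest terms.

a_0 = 7: 7/1
a_1 = 3: 22/3
a_2 = 3: 73/10

73/10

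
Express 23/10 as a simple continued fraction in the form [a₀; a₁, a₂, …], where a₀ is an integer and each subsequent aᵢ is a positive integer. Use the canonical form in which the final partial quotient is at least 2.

[2; 3, 3]

⌊23/10⌋ = 2, remainder 3
⌊10/3⌋ = 3, remainder 1
⌊3/1⌋ = 3, remainder 0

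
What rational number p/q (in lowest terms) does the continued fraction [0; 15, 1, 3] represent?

Build up convergents one term at a time:
a_0 = 0: 0/1
a_1 = 15: 1/15
a_2 = 1: 1/16
a_3 = 3: 4/63

4/63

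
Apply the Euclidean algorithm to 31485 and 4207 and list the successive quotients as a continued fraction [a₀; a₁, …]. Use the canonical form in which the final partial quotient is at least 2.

31485 = 7·4207 + 2036, so a_0 = 7
4207 = 2·2036 + 135, so a_1 = 2
2036 = 15·135 + 11, so a_2 = 15
135 = 12·11 + 3, so a_3 = 12
11 = 3·3 + 2, so a_4 = 3
3 = 1·2 + 1, so a_5 = 1
2 = 2·1 + 0, so a_6 = 2

[7; 2, 15, 12, 3, 1, 2]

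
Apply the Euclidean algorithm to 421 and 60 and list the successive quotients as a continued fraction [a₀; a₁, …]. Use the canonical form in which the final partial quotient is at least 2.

[7; 60]

421 ÷ 60 → quotient 7, remainder 1
60 ÷ 1 → quotient 60, remainder 0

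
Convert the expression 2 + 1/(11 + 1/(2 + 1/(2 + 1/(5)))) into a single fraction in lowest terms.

Collapse the nested fraction from the inside out:
Start with 5.
2 + 1/(5/1) = 2 + 1/5 = 11/5
2 + 1/(11/5) = 2 + 5/11 = 27/11
11 + 1/(27/11) = 11 + 11/27 = 308/27
2 + 1/(308/27) = 2 + 27/308 = 643/308

643/308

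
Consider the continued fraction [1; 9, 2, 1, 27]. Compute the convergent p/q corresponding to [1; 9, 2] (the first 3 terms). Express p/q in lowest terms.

21/19

a_0 = 1: 1/1
a_1 = 9: 10/9
a_2 = 2: 21/19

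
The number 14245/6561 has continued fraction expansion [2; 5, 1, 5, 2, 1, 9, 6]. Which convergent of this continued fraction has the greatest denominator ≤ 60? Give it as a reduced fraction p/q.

a_0 = 2: 2/1  (≤ bound)
a_1 = 5: 11/5  (≤ bound)
a_2 = 1: 13/6  (≤ bound)
a_3 = 5: 76/35  (≤ bound)
a_4 = 2: 165/76  (> 60, stop)

76/35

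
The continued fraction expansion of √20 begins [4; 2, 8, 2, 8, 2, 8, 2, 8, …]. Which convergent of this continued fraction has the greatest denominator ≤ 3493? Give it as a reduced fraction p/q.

a_0 = 4: 4/1  (≤ bound)
a_1 = 2: 9/2  (≤ bound)
a_2 = 8: 76/17  (≤ bound)
a_3 = 2: 161/36  (≤ bound)
a_4 = 8: 1364/305  (≤ bound)
a_5 = 2: 2889/646  (≤ bound)
a_6 = 8: 24476/5473  (> 3493, stop)

2889/646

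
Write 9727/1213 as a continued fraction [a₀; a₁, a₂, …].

Repeatedly divide and take the remainder:
9727 = 8·1213 + 23, so a_0 = 8
1213 = 52·23 + 17, so a_1 = 52
23 = 1·17 + 6, so a_2 = 1
17 = 2·6 + 5, so a_3 = 2
6 = 1·5 + 1, so a_4 = 1
5 = 5·1 + 0, so a_5 = 5

[8; 52, 1, 2, 1, 5]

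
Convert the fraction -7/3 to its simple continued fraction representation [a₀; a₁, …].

-7 = -3·3 + 2, so a_0 = -3
3 = 1·2 + 1, so a_1 = 1
2 = 2·1 + 0, so a_2 = 2

[-3; 1, 2]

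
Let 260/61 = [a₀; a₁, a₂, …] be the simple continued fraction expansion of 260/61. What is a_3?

Run the Euclidean algorithm, recording each quotient:
260 = 4·61 + 16, so a_0 = 4
61 = 3·16 + 13, so a_1 = 3
16 = 1·13 + 3, so a_2 = 1
13 = 4·3 + 1, so a_3 = 4

4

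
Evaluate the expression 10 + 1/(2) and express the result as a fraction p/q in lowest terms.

Work from the innermost term outward:
Start with 2.
10 + 1/(2/1) = 10 + 1/2 = 21/2

21/2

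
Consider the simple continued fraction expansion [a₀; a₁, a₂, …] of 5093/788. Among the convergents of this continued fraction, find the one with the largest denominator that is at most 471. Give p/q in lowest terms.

a_0 = 6: 6/1  (≤ bound)
a_1 = 2: 13/2  (≤ bound)
a_2 = 6: 84/13  (≤ bound)
a_3 = 3: 265/41  (≤ bound)
a_4 = 2: 614/95  (≤ bound)
a_5 = 2: 1493/231  (≤ bound)
a_6 = 3: 5093/788  (> 471, stop)

1493/231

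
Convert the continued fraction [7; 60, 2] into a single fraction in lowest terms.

849/121

Use the convergent recurrence hₖ = aₖ·hₖ₋₁ + hₖ₋₂ (and likewise for the denominators kₖ):
a_0 = 7: 7/1
a_1 = 60: 421/60
a_2 = 2: 849/121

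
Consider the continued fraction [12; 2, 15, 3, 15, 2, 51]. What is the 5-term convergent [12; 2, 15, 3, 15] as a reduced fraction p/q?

Start with 15.
3 + 1/(15/1) = 3 + 1/15 = 46/15
15 + 1/(46/15) = 15 + 15/46 = 705/46
2 + 1/(705/46) = 2 + 46/705 = 1456/705
12 + 1/(1456/705) = 12 + 705/1456 = 18177/1456

18177/1456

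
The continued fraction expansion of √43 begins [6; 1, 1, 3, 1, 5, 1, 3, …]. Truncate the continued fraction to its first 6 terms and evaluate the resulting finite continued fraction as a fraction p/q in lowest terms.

341/52

Start with 5.
1 + 1/(5/1) = 1 + 1/5 = 6/5
3 + 1/(6/5) = 3 + 5/6 = 23/6
1 + 1/(23/6) = 1 + 6/23 = 29/23
1 + 1/(29/23) = 1 + 23/29 = 52/29
6 + 1/(52/29) = 6 + 29/52 = 341/52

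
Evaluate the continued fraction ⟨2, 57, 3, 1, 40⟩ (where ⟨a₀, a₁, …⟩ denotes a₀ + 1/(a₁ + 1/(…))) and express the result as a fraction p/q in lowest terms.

a_0 = 2: 2/1
a_1 = 57: 115/57
a_2 = 3: 347/172
a_3 = 1: 462/229
a_4 = 40: 18827/9332

18827/9332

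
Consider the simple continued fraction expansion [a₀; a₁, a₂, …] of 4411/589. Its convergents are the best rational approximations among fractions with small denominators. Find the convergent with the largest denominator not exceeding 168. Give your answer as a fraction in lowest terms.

List convergents until the denominator exceeds the bound:
a_0 = 7: 7/1  (≤ bound)
a_1 = 2: 15/2  (≤ bound)
a_2 = 22: 337/45  (≤ bound)
a_3 = 6: 2037/272  (> 168, stop)

337/45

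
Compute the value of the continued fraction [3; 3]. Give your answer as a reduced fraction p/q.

10/3

a_0 = 3: 3/1
a_1 = 3: 10/3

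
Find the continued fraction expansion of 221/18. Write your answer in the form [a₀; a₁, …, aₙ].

[12; 3, 1, 1, 2]

221 ÷ 18 → quotient 12, remainder 5
18 ÷ 5 → quotient 3, remainder 3
5 ÷ 3 → quotient 1, remainder 2
3 ÷ 2 → quotient 1, remainder 1
2 ÷ 1 → quotient 2, remainder 0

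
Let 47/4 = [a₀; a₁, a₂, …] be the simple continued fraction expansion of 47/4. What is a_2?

Apply division with remainder until the remainder is 0:
⌊47/4⌋ = 11, remainder 3
⌊4/3⌋ = 1, remainder 1
⌊3/1⌋ = 3, remainder 0

3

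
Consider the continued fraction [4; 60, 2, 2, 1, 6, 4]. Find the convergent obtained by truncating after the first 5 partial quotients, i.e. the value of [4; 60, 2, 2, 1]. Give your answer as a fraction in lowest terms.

Start with 1.
2 + 1/(1/1) = 2 + 1/1 = 3/1
2 + 1/(3/1) = 2 + 1/3 = 7/3
60 + 1/(7/3) = 60 + 3/7 = 423/7
4 + 1/(423/7) = 4 + 7/423 = 1699/423

1699/423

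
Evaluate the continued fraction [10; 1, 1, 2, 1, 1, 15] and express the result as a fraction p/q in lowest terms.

a_0 = 10: 10/1
a_1 = 1: 11/1
a_2 = 1: 21/2
a_3 = 2: 53/5
a_4 = 1: 74/7
a_5 = 1: 127/12
a_6 = 15: 1979/187

1979/187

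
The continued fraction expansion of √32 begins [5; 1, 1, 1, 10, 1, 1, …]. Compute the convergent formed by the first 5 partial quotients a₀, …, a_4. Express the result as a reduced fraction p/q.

181/32

Use the convergent recurrence hₖ = aₖ·hₖ₋₁ + hₖ₋₂ (and likewise for the denominators kₖ):
a_0 = 5: 5/1
a_1 = 1: 6/1
a_2 = 1: 11/2
a_3 = 1: 17/3
a_4 = 10: 181/32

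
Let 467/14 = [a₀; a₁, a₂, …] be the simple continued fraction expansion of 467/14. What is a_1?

467 ÷ 14 → quotient 33, remainder 5
14 ÷ 5 → quotient 2, remainder 4

2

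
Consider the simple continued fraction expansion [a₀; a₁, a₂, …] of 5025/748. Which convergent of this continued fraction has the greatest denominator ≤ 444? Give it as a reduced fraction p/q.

262/39

List convergents until the denominator exceeds the bound:
a_0 = 6: 6/1  (≤ bound)
a_1 = 1: 7/1  (≤ bound)
a_2 = 2: 20/3  (≤ bound)
a_3 = 1: 27/4  (≤ bound)
a_4 = 1: 47/7  (≤ bound)
a_5 = 5: 262/39  (≤ bound)
a_6 = 19: 5025/748  (> 444, stop)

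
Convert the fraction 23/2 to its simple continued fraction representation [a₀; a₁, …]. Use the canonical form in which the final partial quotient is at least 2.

[11; 2]

23 ÷ 2 → quotient 11, remainder 1
2 ÷ 1 → quotient 2, remainder 0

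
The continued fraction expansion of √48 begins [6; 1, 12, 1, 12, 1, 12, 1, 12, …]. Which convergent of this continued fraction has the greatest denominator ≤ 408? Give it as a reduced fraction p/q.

1351/195

a_0 = 6: 6/1  (≤ bound)
a_1 = 1: 7/1  (≤ bound)
a_2 = 12: 90/13  (≤ bound)
a_3 = 1: 97/14  (≤ bound)
a_4 = 12: 1254/181  (≤ bound)
a_5 = 1: 1351/195  (≤ bound)
a_6 = 12: 17466/2521  (> 408, stop)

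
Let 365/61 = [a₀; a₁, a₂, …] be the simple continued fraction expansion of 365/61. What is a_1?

1

365 ÷ 61 → quotient 5, remainder 60
61 ÷ 60 → quotient 1, remainder 1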